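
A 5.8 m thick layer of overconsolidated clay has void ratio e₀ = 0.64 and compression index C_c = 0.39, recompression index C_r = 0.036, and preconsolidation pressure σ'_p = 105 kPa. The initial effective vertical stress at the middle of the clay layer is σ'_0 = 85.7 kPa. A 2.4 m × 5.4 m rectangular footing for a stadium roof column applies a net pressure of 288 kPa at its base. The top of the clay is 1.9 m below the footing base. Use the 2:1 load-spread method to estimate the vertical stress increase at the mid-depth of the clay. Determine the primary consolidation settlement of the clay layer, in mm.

S_c ≈ 168 mm

Mid-depth of clay below the footing base: z = 1.9 + 5.8/2 = 4.8 m.
Stress increase at mid-clay by the 2:1 spreading method:
Δσ = qBL/((B+z)(L+z)) = 288×2.4×5.4/((2.4+4.8)(5.4+4.8)) = 50.824 kPa
Final effective stress: σ'_f = 85.7 + 50.824 = 136.52 kPa.
σ'_f = 136.52 > σ'_p = 105 kPa, so the stress path crosses the preconsolidation pressure — recompression up to σ'_p, then virgin compression beyond:
S_c = H/(1+e₀)·[C_r·log₁₀(σ'_p/σ'_0) + C_c·log₁₀(σ'_f/σ'_p)]
    = 5.8/1.64 × [0.036×log₁₀(105/85.7) + 0.39×log₁₀(136.52/105)]
    = 3.5366 × [0.0031755 + 0.044463] = 0.1685 m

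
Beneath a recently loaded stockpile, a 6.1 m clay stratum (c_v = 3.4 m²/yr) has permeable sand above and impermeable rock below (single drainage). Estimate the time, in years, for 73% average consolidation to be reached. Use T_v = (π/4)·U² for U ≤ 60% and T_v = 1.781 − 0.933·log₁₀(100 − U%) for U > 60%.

t ≈ 4.88 years

Drainage path length: H_d = H = 6.1 m (single drainage).
U > 60%: T_v = 1.781 − 0.933·log₁₀(100 − 73) = 0.44554.
t = T_v·H_d²/c_v = 0.44554×6.1²/3.4 = 4.876 years.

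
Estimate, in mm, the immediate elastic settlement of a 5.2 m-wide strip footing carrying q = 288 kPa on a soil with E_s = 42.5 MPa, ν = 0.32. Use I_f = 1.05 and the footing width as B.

Immediate (elastic) settlement: S_e = q·B·(1−ν²)/E_s · I_f.
E_s = 42.5 MPa = 42500 kPa.
S_e = 288 × 5.2 × (1 − 0.32²) / 42500 × 1.05
    = 288 × 5.2 × 0.8976 / 42500 × 1.05
    = 0.03321 m = 33.21 mm

S_e ≈ 33.2 mm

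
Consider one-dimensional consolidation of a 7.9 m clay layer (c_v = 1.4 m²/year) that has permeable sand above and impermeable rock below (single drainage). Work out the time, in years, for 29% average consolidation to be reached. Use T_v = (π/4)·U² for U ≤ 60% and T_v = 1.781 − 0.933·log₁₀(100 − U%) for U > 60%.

Drainage path length: H_d = H = 7.9 m (single drainage).
U ≤ 60%: T_v = (π/4)·U² = (π/4)×0.29² = 0.066052.
t = T_v·H_d²/c_v = 0.066052×7.9²/1.4 = 2.945 years.

t ≈ 2.94 years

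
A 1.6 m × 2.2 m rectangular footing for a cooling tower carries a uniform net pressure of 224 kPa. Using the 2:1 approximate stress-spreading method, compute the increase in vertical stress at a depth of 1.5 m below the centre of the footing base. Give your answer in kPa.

Δσ_z ≈ 68.7 kPa

By the 2:1 method the load spreads at 1 horizontal : 2 vertical, so at depth z the loaded area has grown by z in each plan dimension:
Δσ = qBL/((B+z)(L+z)) = 224×1.6×2.2/((1.6+1.5)(2.2+1.5)) = 68.743 kPa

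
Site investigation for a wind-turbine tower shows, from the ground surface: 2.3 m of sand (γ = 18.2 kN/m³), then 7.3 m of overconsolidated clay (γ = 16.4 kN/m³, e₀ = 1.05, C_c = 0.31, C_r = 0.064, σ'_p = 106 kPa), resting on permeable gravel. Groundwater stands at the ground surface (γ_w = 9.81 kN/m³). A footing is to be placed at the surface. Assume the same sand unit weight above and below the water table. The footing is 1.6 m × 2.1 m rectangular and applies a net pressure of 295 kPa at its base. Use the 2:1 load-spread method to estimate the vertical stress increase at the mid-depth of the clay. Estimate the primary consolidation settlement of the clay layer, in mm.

Mid-depth of clay below the ground surface: z = 2.3 + 7.3/2 = 5.95 m.
Total vertical stress at mid-clay: σ_v = 18.2×2.3 + 16.4×3.65 = 101.72 kPa.
Pore pressure: u = 9.81×(5.95 − 0) = 58.37 kPa.
Initial effective stress: σ'_0 = σ_v − u = 101.72 − 58.37 = 43.35 kPa.
Stress increase at mid-clay by the 2:1 spreading method:
Δσ = qBL/((B+z)(L+z)) = 295×1.6×2.1/((1.6+5.95)(2.1+5.95)) = 16.309 kPa
Final effective stress: σ'_f = 43.35 + 16.309 = 59.659 kPa.
σ'_f = 59.659 ≤ σ'_p = 106 kPa, so the clay remains overconsolidated and only the recompression index applies:
S_c = C_r·H/(1+e₀)·log₁₀(σ'_f/σ'_0) = 0.064×7.3/2.05×log₁₀(59.659/43.35)
    = 0.2279 × 0.13869 = 0.03161 m

S_c ≈ 31.6 mm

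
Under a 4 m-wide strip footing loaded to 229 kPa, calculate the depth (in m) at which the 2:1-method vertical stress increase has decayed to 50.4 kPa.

z ≈ 14.2 m

2:1 spreading — at depth z the loaded area has grown by z in each plan dimension:
qB/(B+z) = Δσ_z ⇒ z = qB/Δσ_z − B = 229×4/50.4 − 4 = 14.17 m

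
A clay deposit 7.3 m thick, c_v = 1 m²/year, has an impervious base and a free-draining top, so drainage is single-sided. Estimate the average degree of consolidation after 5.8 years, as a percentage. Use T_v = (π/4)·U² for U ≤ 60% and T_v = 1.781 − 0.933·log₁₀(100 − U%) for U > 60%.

U ≈ 37.2 %

Drainage path length: H_d = H = 7.3 m (single drainage).
T_v = c_v·t/H_d² = 1×5.8/7.3² = 0.10884.
T_v = 0.10884 corresponds to the U ≤ 60% branch:
U = √(4T_v/π) = 0.3723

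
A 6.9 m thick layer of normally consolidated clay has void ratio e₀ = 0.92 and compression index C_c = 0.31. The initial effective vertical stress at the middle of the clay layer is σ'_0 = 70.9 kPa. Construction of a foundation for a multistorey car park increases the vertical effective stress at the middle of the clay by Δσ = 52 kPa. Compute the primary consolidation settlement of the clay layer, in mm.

S_c ≈ 266 mm

Final effective stress: σ'_f = σ'_0 + Δσ = 70.9 + 52 = 122.9 kPa.
Normally consolidated clay, so the full stress increment lies on the virgin compression line:
S_c = C_c·H/(1+e₀)·log₁₀(σ'_f/σ'_0) = 0.31×6.9/(1+0.92)×log₁₀(122.9/70.9)
    = 1.1141 × 0.23891 = 0.2662 m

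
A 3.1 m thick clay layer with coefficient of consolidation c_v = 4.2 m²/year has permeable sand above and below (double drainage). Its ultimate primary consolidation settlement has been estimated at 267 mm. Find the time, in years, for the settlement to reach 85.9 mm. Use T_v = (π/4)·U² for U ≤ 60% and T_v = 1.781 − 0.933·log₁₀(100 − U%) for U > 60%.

t ≈ 0.0465 years

Drainage path length: H_d = H/2 = 1.55 m (double drainage).
U = S(t)/S_ult = 85.9/267 = 0.3217.
U ≤ 60%: T_v = (π/4)·U² = (π/4)×0.32172² = 0.081293.
t = T_v·H_d²/c_v = 0.081293×1.55²/4.2 = 0.0465 years.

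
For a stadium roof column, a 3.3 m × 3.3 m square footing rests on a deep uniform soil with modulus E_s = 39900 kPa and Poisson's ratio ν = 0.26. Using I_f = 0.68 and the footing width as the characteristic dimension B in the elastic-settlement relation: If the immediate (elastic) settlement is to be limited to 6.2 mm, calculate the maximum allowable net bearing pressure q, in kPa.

S_e = q·B·(1−ν²)/E_s · I_f  ⇒  q = S_e·E_s / (B·(1−ν²)·I_f).
q = 0.0062 × 39900 / (3.3 × 0.9324 × 0.68) = 118.2 kPa

q ≈ 118 kPa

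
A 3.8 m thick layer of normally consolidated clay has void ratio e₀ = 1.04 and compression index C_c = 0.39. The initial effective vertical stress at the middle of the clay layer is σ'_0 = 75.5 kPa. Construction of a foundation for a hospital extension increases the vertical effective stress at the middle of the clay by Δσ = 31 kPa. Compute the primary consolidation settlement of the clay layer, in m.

S_c ≈ 0.109 m

Final effective stress: σ'_f = σ'_0 + Δσ = 75.5 + 31 = 106.5 kPa.
Normally consolidated clay, so the full stress increment lies on the virgin compression line:
S_c = C_c·H/(1+e₀)·log₁₀(σ'_f/σ'_0) = 0.39×3.8/(1+1.04)×log₁₀(106.5/75.5)
    = 0.72647 × 0.1494 = 0.1085 m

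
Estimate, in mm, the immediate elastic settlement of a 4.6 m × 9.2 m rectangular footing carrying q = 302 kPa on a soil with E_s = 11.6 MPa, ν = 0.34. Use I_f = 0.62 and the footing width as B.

Immediate (elastic) settlement: S_e = q·B·(1−ν²)/E_s · I_f.
E_s = 11.6 MPa = 11600 kPa.
S_e = 302 × 4.6 × (1 − 0.34²) / 11600 × 0.62
    = 302 × 4.6 × 0.8844 / 11600 × 0.62
    = 0.06567 m = 65.67 mm

S_e ≈ 65.7 mm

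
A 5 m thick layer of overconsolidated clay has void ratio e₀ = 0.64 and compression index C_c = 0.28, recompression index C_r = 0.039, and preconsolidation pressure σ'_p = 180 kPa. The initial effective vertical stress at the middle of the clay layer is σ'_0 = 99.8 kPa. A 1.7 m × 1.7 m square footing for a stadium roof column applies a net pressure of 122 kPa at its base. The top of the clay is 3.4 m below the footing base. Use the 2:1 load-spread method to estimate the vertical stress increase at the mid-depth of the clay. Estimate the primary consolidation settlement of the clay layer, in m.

Mid-depth of clay below the footing base: z = 3.4 + 5/2 = 5.9 m.
Stress increase at mid-clay by the 2:1 spreading method:
Δσ = qBL/((B+z)(L+z)) = 122×1.7×1.7/((1.7+5.9)(1.7+5.9)) = 6.1042 kPa
Final effective stress: σ'_f = 99.8 + 6.1042 = 105.9 kPa.
σ'_f = 105.9 ≤ σ'_p = 180 kPa, so the clay remains overconsolidated and only the recompression index applies:
S_c = C_r·H/(1+e₀)·log₁₀(σ'_f/σ'_0) = 0.039×5/1.64×log₁₀(105.9/99.8)
    = 0.1189 × 0.025765 = 0.003064 m

S_c ≈ 0.00306 m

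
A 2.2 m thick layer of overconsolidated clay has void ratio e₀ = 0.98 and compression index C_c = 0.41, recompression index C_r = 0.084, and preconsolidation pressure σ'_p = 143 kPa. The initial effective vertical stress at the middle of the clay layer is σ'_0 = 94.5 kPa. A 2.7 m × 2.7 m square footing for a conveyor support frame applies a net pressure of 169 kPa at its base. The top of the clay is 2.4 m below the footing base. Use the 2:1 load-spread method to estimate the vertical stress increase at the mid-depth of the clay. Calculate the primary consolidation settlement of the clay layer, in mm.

Mid-depth of clay below the footing base: z = 2.4 + 2.2/2 = 3.5 m.
Stress increase at mid-clay by the 2:1 spreading method:
Δσ = qBL/((B+z)(L+z)) = 169×2.7×2.7/((2.7+3.5)(2.7+3.5)) = 32.05 kPa
Final effective stress: σ'_f = 94.5 + 32.05 = 126.55 kPa.
σ'_f = 126.55 ≤ σ'_p = 143 kPa, so the clay remains overconsolidated and only the recompression index applies:
S_c = C_r·H/(1+e₀)·log₁₀(σ'_f/σ'_0) = 0.084×2.2/1.98×log₁₀(126.55/94.5)
    = 0.093332 × 0.12683 = 0.01184 m

S_c ≈ 11.8 mm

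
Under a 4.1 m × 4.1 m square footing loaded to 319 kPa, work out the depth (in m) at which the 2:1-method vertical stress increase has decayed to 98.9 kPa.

2:1 spreading — at depth z the loaded area has grown by z in each plan dimension:
qB²/(B+z)² = Δσ_z ⇒ z = B(√(q/Δσ_z) − 1) = 4.1×(√(319/98.9) − 1) = 3.263 m

z ≈ 3.26 m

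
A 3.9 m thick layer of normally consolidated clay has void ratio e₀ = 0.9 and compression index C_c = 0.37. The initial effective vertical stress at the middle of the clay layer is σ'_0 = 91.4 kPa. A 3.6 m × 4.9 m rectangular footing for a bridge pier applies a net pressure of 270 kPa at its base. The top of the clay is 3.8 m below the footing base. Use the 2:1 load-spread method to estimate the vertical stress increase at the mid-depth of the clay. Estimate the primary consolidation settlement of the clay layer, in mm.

Mid-depth of clay below the footing base: z = 3.8 + 3.9/2 = 5.75 m.
Stress increase at mid-clay by the 2:1 spreading method:
Δσ = qBL/((B+z)(L+z)) = 270×3.6×4.9/((3.6+5.75)(4.9+5.75)) = 47.83 kPa
Final effective stress: σ'_f = σ'_0 + Δσ = 91.4 + 47.83 = 139.23 kPa.
Normally consolidated clay, so the full stress increment lies on the virgin compression line:
S_c = C_c·H/(1+e₀)·log₁₀(σ'_f/σ'_0) = 0.37×3.9/(1+0.9)×log₁₀(139.23/91.4)
    = 0.75947 × 0.18279 = 0.1388 m

S_c ≈ 139 mm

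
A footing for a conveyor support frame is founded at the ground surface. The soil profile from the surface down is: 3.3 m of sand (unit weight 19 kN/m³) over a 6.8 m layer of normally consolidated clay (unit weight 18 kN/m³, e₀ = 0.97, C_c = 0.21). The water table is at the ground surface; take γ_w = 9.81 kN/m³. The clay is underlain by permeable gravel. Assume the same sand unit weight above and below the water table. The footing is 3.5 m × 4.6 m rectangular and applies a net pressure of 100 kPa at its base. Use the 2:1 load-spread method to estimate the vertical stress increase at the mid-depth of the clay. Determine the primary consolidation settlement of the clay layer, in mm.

Mid-depth of clay below the ground surface: z = 3.3 + 6.8/2 = 6.7 m.
Total vertical stress at mid-clay: σ_v = 19×3.3 + 18×3.4 = 123.9 kPa.
Pore pressure: u = 9.81×(6.7 − 0) = 65.727 kPa.
Initial effective stress: σ'_0 = σ_v − u = 123.9 − 65.727 = 58.173 kPa.
Stress increase at mid-clay by the 2:1 spreading method:
Δσ = qBL/((B+z)(L+z)) = 100×3.5×4.6/((3.5+6.7)(4.6+6.7)) = 13.968 kPa
Final effective stress: σ'_f = σ'_0 + Δσ = 58.173 + 13.968 = 72.141 kPa.
Normally consolidated clay, so the full stress increment lies on the virgin compression line:
S_c = C_c·H/(1+e₀)·log₁₀(σ'_f/σ'_0) = 0.21×6.8/(1+0.97)×log₁₀(72.141/58.173)
    = 0.72487 × 0.093461 = 0.06775 m

S_c ≈ 67.7 mm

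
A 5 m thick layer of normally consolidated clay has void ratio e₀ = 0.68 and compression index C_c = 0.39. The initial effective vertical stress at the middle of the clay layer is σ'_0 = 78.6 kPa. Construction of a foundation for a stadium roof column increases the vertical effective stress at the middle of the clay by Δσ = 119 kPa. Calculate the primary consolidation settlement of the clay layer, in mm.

Final effective stress: σ'_f = σ'_0 + Δσ = 78.6 + 119 = 197.6 kPa.
Normally consolidated clay, so the full stress increment lies on the virgin compression line:
S_c = C_c·H/(1+e₀)·log₁₀(σ'_f/σ'_0) = 0.39×5/(1+0.68)×log₁₀(197.6/78.6)
    = 1.1607 × 0.40036 = 0.4647 m

S_c ≈ 465 mm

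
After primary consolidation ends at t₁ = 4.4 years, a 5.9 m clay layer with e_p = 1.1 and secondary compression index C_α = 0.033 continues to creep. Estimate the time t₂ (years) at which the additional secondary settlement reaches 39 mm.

S_s = C_α·H/(1+e_p)·log₁₀(t₂/t₁) ⇒ log₁₀(t₂/t₁) = S_s·(1+e_p)/(C_α·H).
log₁₀(t₂/t₁) = 0.039 × (1+1.1) / (0.033×5.9) = 0.4206
t₂ = t₁ × 10^0.4206 = 4.4 × 2.634 = 11.59 years

t₂ ≈ 11.6 years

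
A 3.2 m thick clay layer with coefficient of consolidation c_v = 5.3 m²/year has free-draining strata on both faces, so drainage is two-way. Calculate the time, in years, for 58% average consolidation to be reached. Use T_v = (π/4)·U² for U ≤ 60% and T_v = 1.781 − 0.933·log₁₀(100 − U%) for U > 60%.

Drainage path length: H_d = H/2 = 1.6 m (double drainage).
U ≤ 60%: T_v = (π/4)·U² = (π/4)×0.58² = 0.26421.
t = T_v·H_d²/c_v = 0.26421×1.6²/5.3 = 0.1276 years.

t ≈ 0.128 years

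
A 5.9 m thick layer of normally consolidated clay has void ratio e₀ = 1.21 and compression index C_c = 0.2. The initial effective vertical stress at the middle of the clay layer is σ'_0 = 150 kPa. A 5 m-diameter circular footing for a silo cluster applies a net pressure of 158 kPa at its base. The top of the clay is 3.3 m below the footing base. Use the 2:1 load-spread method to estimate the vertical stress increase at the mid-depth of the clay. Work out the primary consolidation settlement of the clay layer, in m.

S_c ≈ 0.0438 m

Mid-depth of clay below the footing base: z = 3.3 + 5.9/2 = 6.25 m.
Stress increase at mid-clay by the 2:1 spreading method:
Δσ ≈ qD²/(D+z)² = 158×5²/(5+6.25)² = 31.21 kPa
Final effective stress: σ'_f = σ'_0 + Δσ = 150 + 31.21 = 181.21 kPa.
Normally consolidated clay, so the full stress increment lies on the virgin compression line:
S_c = C_c·H/(1+e₀)·log₁₀(σ'_f/σ'_0) = 0.2×5.9/(1+1.21)×log₁₀(181.21/150)
    = 0.53394 × 0.082091 = 0.04383 m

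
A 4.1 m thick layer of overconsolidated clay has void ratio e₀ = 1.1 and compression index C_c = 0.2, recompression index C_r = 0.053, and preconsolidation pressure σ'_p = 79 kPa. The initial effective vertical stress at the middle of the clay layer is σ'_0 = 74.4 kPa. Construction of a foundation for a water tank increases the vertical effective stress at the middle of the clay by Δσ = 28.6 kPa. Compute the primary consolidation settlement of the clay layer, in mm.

Final effective stress: σ'_f = 74.4 + 28.6 = 103 kPa.
σ'_f = 103 > σ'_p = 79 kPa, so the stress path crosses the preconsolidation pressure — recompression up to σ'_p, then virgin compression beyond:
S_c = H/(1+e₀)·[C_r·log₁₀(σ'_p/σ'_0) + C_c·log₁₀(σ'_f/σ'_p)]
    = 4.1/2.1 × [0.053×log₁₀(79/74.4) + 0.2×log₁₀(103/79)]
    = 1.9524 × [0.0013809 + 0.023042] = 0.04768 m

S_c ≈ 47.7 mm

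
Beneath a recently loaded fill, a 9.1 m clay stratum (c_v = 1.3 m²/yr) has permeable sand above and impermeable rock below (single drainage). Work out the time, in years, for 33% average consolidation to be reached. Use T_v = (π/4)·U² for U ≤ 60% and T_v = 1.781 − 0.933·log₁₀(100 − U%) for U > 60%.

t ≈ 5.45 years

Drainage path length: H_d = H = 9.1 m (single drainage).
U ≤ 60%: T_v = (π/4)·U² = (π/4)×0.33² = 0.08553.
t = T_v·H_d²/c_v = 0.08553×9.1²/1.3 = 5.448 years.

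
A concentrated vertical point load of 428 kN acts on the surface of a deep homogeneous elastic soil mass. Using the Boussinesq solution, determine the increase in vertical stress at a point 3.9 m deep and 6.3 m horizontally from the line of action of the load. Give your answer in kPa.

Boussinesq vertical stress below a point load on an elastic half-space:
Δσ_z = 3P/(2πz²) · [1 + (r/z)²]^(−5/2)
r/z = 6.3/3.9 = 1.6154; [1+(r/z)²]^(−5/2) = 0.040401.
Δσ_z = 3×428/(2π×3.9²) × 0.040401 = 13.436 × 0.040401 = 0.5428 kPa

Δσ_z ≈ 0.543 kPa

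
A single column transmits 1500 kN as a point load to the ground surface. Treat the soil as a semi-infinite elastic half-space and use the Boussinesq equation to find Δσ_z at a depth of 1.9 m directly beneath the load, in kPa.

Boussinesq vertical stress below a point load on an elastic half-space:
Δσ_z = 3P/(2πz²) · [1 + (r/z)²]^(−5/2)
r/z = 0/1.9 = 0; [1+(r/z)²]^(−5/2) = 1.
Δσ_z = 3×1500/(2π×1.9²) × 1 = 198.39 × 1 = 198.4 kPa

Δσ_z ≈ 198 kPa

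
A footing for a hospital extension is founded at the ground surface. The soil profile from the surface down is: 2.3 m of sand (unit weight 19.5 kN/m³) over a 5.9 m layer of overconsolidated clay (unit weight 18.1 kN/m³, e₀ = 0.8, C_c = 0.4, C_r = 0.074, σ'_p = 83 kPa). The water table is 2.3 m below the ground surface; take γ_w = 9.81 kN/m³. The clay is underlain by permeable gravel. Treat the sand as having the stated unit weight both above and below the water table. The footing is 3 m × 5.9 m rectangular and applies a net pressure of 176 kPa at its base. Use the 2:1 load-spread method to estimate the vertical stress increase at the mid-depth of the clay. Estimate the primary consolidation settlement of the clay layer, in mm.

Mid-depth of clay below the ground surface: z = 2.3 + 5.9/2 = 5.25 m.
Total vertical stress at mid-clay: σ_v = 19.5×2.3 + 18.1×2.95 = 98.245 kPa.
Pore pressure: u = 9.81×(5.25 − 2.3) = 28.94 kPa.
Initial effective stress: σ'_0 = σ_v − u = 98.245 − 28.94 = 69.305 kPa.
Stress increase at mid-clay by the 2:1 spreading method:
Δσ = qBL/((B+z)(L+z)) = 176×3×5.9/((3+5.25)(5.9+5.25)) = 33.865 kPa
Final effective stress: σ'_f = 69.305 + 33.865 = 103.17 kPa.
σ'_f = 103.17 > σ'_p = 83 kPa, so the stress path crosses the preconsolidation pressure — recompression up to σ'_p, then virgin compression beyond:
S_c = H/(1+e₀)·[C_r·log₁₀(σ'_p/σ'_0) + C_c·log₁₀(σ'_f/σ'_p)]
    = 5.9/1.8 × [0.074×log₁₀(83/69.305) + 0.4×log₁₀(103.17/83)]
    = 3.2778 × [0.0057952 + 0.03779] = 0.1429 m

S_c ≈ 143 mm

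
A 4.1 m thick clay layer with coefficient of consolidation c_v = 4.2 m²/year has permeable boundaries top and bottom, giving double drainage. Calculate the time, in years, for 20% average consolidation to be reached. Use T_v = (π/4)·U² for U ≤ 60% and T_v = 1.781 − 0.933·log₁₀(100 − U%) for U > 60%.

Drainage path length: H_d = H/2 = 2.05 m (double drainage).
U ≤ 60%: T_v = (π/4)·U² = (π/4)×0.2² = 0.031416.
t = T_v·H_d²/c_v = 0.031416×2.05²/4.2 = 0.03143 years.

t ≈ 0.0314 years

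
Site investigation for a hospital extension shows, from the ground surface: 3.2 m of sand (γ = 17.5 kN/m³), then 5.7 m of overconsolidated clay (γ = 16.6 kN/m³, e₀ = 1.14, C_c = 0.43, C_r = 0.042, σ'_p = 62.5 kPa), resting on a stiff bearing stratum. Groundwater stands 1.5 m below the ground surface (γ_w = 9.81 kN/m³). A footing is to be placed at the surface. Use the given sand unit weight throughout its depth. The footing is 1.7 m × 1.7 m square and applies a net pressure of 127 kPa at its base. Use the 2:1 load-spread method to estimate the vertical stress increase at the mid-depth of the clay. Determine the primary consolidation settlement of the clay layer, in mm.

S_c ≈ 20.9 mm

Mid-depth of clay below the ground surface: z = 3.2 + 5.7/2 = 6.05 m.
Total vertical stress at mid-clay: σ_v = 17.5×3.2 + 16.6×2.85 = 103.31 kPa.
Pore pressure: u = 9.81×(6.05 − 1.5) = 44.636 kPa.
Initial effective stress: σ'_0 = σ_v − u = 103.31 − 44.636 = 58.674 kPa.
Stress increase at mid-clay by the 2:1 spreading method:
Δσ = qBL/((B+z)(L+z)) = 127×1.7×1.7/((1.7+6.05)(1.7+6.05)) = 6.1108 kPa
Final effective stress: σ'_f = 58.674 + 6.1108 = 64.785 kPa.
σ'_f = 64.785 > σ'_p = 62.5 kPa, so the stress path crosses the preconsolidation pressure — recompression up to σ'_p, then virgin compression beyond:
S_c = H/(1+e₀)·[C_r·log₁₀(σ'_p/σ'_0) + C_c·log₁₀(σ'_f/σ'_p)]
    = 5.7/2.14 × [0.042×log₁₀(62.5/58.674) + 0.43×log₁₀(64.785/62.5)]
    = 2.6636 × [0.0011522 + 0.0067056] = 0.02093 m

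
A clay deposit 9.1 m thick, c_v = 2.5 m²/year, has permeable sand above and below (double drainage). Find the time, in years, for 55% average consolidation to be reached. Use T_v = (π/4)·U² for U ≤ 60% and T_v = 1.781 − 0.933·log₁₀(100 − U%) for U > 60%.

Drainage path length: H_d = H/2 = 4.55 m (double drainage).
U ≤ 60%: T_v = (π/4)·U² = (π/4)×0.55² = 0.23758.
t = T_v·H_d²/c_v = 0.23758×4.55²/2.5 = 1.967 years.

t ≈ 1.97 years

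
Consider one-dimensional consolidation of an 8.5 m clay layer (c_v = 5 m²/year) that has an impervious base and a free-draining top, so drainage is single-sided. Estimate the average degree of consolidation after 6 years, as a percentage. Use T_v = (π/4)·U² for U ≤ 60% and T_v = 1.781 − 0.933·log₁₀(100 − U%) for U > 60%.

U ≈ 70.9 %

Drainage path length: H_d = H = 8.5 m (single drainage).
T_v = c_v·t/H_d² = 5×6/8.5² = 0.41522.
T_v = 0.41522 corresponds to the U > 60% branch:
U = 1 − 10^((1.781 − T_v)/0.933)/100 = 0.709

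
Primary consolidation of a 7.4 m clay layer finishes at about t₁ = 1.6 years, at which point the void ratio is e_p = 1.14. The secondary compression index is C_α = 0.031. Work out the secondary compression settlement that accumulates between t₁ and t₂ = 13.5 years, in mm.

S_s ≈ 99.3 mm

Secondary compression: S_s = C_α·H/(1+e_p)·log₁₀(t₂/t₁)
S_s = 0.031×7.4/(1+1.14)×log₁₀(13.5/1.6)
    = 0.1072 × 0.9262 = 0.09929 m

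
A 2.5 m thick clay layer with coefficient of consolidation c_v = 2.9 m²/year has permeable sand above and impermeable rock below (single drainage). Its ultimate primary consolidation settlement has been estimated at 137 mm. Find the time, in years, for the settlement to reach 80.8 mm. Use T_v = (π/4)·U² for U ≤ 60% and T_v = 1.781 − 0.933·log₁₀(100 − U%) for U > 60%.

t ≈ 0.589 years

Drainage path length: H_d = H = 2.5 m (single drainage).
U = S(t)/S_ult = 80.8/137 = 0.5898.
U ≤ 60%: T_v = (π/4)·U² = (π/4)×0.58978² = 0.27319.
t = T_v·H_d²/c_v = 0.27319×2.5²/2.9 = 0.5888 years.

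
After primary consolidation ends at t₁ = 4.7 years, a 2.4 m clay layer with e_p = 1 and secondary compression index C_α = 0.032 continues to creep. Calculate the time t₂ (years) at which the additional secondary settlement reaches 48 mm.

S_s = C_α·H/(1+e_p)·log₁₀(t₂/t₁) ⇒ log₁₀(t₂/t₁) = S_s·(1+e_p)/(C_α·H).
log₁₀(t₂/t₁) = 0.048 × (1+1) / (0.032×2.4) = 1.25
t₂ = t₁ × 10^1.25 = 4.7 × 17.78 = 83.58 years

t₂ ≈ 83.6 years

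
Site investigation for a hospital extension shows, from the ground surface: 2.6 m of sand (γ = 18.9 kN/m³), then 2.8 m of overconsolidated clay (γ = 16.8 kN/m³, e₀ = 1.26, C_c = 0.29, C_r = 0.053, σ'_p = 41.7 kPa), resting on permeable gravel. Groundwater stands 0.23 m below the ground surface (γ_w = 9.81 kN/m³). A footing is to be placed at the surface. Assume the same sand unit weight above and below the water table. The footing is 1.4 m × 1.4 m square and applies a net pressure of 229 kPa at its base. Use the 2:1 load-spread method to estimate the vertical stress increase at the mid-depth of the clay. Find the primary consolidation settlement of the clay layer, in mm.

Mid-depth of clay below the ground surface: z = 2.6 + 2.8/2 = 4 m.
Total vertical stress at mid-clay: σ_v = 18.9×2.6 + 16.8×1.4 = 72.66 kPa.
Pore pressure: u = 9.81×(4 − 0.23) = 36.984 kPa.
Initial effective stress: σ'_0 = σ_v − u = 72.66 − 36.984 = 35.676 kPa.
Stress increase at mid-clay by the 2:1 spreading method:
Δσ = qBL/((B+z)(L+z)) = 229×1.4×1.4/((1.4+4)(1.4+4)) = 15.392 kPa
Final effective stress: σ'_f = 35.676 + 15.392 = 51.068 kPa.
σ'_f = 51.068 > σ'_p = 41.7 kPa, so the stress path crosses the preconsolidation pressure — recompression up to σ'_p, then virgin compression beyond:
S_c = H/(1+e₀)·[C_r·log₁₀(σ'_p/σ'_0) + C_c·log₁₀(σ'_f/σ'_p)]
    = 2.8/2.26 × [0.053×log₁₀(41.7/35.676) + 0.29×log₁₀(51.068/41.7)]
    = 1.2389 × [0.0035913 + 0.025524] = 0.03607 m

S_c ≈ 36.1 mm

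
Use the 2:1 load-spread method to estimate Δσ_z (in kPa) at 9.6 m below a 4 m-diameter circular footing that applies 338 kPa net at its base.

By the 2:1 method the load spreads at 1 horizontal : 2 vertical, so at depth z the loaded area has grown by z in each plan dimension:
Δσ ≈ qD²/(D+z)² = 338×4²/(4+9.6)² = 29.239 kPa

Δσ_z ≈ 29.2 kPa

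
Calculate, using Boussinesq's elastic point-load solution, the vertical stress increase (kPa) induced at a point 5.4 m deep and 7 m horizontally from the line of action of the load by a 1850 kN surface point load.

Δσ_z ≈ 2.58 kPa

Boussinesq vertical stress below a point load on an elastic half-space:
Δσ_z = 3P/(2πz²) · [1 + (r/z)²]^(−5/2)
r/z = 7/5.4 = 1.2963; [1+(r/z)²]^(−5/2) = 0.085017.
Δσ_z = 3×1850/(2π×5.4²) × 0.085017 = 30.292 × 0.085017 = 2.575 kPa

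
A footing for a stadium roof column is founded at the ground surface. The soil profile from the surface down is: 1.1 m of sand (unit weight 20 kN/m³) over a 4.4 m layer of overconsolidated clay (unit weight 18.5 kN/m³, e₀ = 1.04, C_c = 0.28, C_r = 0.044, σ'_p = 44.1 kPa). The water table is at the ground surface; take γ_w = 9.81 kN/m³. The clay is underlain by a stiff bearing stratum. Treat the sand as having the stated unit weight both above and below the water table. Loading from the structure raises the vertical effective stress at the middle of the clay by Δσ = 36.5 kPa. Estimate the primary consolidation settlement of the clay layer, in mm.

S_c ≈ 124 mm

Mid-depth of clay below the ground surface: z = 1.1 + 4.4/2 = 3.3 m.
Total vertical stress at mid-clay: σ_v = 20×1.1 + 18.5×2.2 = 62.7 kPa.
Pore pressure: u = 9.81×(3.3 − 0) = 32.373 kPa.
Initial effective stress: σ'_0 = σ_v − u = 62.7 − 32.373 = 30.327 kPa.
Final effective stress: σ'_f = 30.327 + 36.5 = 66.827 kPa.
σ'_f = 66.827 > σ'_p = 44.1 kPa, so the stress path crosses the preconsolidation pressure — recompression up to σ'_p, then virgin compression beyond:
S_c = H/(1+e₀)·[C_r·log₁₀(σ'_p/σ'_0) + C_c·log₁₀(σ'_f/σ'_p)]
    = 4.4/2.04 × [0.044×log₁₀(44.1/30.327) + 0.28×log₁₀(66.827/44.1)]
    = 2.1569 × [0.0071548 + 0.050544] = 0.1245 m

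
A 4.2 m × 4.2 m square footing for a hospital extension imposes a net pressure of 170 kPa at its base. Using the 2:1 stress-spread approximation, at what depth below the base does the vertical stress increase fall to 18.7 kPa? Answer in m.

z ≈ 8.46 m

2:1 spreading — at depth z the loaded area has grown by z in each plan dimension:
qB²/(B+z)² = Δσ_z ⇒ z = B(√(q/Δσ_z) − 1) = 4.2×(√(170/18.7) − 1) = 8.463 m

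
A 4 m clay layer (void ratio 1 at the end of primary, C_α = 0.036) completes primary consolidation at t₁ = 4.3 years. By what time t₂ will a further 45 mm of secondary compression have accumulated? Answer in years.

t₂ ≈ 18.1 years

S_s = C_α·H/(1+e_p)·log₁₀(t₂/t₁) ⇒ log₁₀(t₂/t₁) = S_s·(1+e_p)/(C_α·H).
log₁₀(t₂/t₁) = 0.045 × (1+1) / (0.036×4) = 0.625
t₂ = t₁ × 10^0.625 = 4.3 × 4.217 = 18.13 years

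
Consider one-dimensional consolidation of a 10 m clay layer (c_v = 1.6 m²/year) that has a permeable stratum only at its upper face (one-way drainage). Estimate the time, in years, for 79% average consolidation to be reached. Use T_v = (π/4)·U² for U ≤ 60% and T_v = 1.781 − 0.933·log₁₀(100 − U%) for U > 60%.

Drainage path length: H_d = H = 10 m (single drainage).
U > 60%: T_v = 1.781 − 0.933·log₁₀(100 − 79) = 0.54737.
t = T_v·H_d²/c_v = 0.54737×10²/1.6 = 34.21 years.

t ≈ 34.2 years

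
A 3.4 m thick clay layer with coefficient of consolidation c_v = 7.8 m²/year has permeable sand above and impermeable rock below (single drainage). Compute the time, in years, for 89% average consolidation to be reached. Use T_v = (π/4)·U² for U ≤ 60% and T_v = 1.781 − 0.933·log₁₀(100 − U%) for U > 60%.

t ≈ 1.2 years

Drainage path length: H_d = H = 3.4 m (single drainage).
U > 60%: T_v = 1.781 − 0.933·log₁₀(100 − 89) = 0.80938.
t = T_v·H_d²/c_v = 0.80938×3.4²/7.8 = 1.2 years.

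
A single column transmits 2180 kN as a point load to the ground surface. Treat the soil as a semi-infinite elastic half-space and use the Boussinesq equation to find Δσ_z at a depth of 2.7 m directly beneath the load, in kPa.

Boussinesq vertical stress below a point load on an elastic half-space:
Δσ_z = 3P/(2πz²) · [1 + (r/z)²]^(−5/2)
r/z = 0/2.7 = 0; [1+(r/z)²]^(−5/2) = 1.
Δσ_z = 3×2180/(2π×2.7²) × 1 = 142.78 × 1 = 142.8 kPa

Δσ_z ≈ 143 kPa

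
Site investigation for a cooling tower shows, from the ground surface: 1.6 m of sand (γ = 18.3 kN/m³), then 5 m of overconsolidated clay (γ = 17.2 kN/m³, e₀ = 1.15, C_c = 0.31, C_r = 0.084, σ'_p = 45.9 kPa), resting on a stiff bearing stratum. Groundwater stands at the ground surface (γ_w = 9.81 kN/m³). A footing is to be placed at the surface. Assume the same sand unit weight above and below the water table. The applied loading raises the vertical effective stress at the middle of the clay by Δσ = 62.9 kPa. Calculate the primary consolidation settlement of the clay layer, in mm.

Mid-depth of clay below the ground surface: z = 1.6 + 5/2 = 4.1 m.
Total vertical stress at mid-clay: σ_v = 18.3×1.6 + 17.2×2.5 = 72.28 kPa.
Pore pressure: u = 9.81×(4.1 − 0) = 40.221 kPa.
Initial effective stress: σ'_0 = σ_v − u = 72.28 − 40.221 = 32.059 kPa.
Final effective stress: σ'_f = 32.059 + 62.9 = 94.959 kPa.
σ'_f = 94.959 > σ'_p = 45.9 kPa, so the stress path crosses the preconsolidation pressure — recompression up to σ'_p, then virgin compression beyond:
S_c = H/(1+e₀)·[C_r·log₁₀(σ'_p/σ'_0) + C_c·log₁₀(σ'_f/σ'_p)]
    = 5/2.15 × [0.084×log₁₀(45.9/32.059) + 0.31×log₁₀(94.959/45.9)]
    = 2.3256 × [0.013092 + 0.097874] = 0.2581 m

S_c ≈ 258 mm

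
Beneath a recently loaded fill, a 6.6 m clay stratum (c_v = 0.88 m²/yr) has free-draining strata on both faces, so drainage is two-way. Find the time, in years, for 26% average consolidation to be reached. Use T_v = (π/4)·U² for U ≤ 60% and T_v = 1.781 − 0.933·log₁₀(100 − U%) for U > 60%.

t ≈ 0.657 years

Drainage path length: H_d = H/2 = 3.3 m (double drainage).
U ≤ 60%: T_v = (π/4)·U² = (π/4)×0.26² = 0.053093.
t = T_v·H_d²/c_v = 0.053093×3.3²/0.88 = 0.657 years.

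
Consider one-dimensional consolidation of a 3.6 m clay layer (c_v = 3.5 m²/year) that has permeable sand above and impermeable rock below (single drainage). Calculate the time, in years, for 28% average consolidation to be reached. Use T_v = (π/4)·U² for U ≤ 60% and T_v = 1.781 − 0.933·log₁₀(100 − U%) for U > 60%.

Drainage path length: H_d = H = 3.6 m (single drainage).
U ≤ 60%: T_v = (π/4)·U² = (π/4)×0.28² = 0.061575.
t = T_v·H_d²/c_v = 0.061575×3.6²/3.5 = 0.228 years.

t ≈ 0.228 years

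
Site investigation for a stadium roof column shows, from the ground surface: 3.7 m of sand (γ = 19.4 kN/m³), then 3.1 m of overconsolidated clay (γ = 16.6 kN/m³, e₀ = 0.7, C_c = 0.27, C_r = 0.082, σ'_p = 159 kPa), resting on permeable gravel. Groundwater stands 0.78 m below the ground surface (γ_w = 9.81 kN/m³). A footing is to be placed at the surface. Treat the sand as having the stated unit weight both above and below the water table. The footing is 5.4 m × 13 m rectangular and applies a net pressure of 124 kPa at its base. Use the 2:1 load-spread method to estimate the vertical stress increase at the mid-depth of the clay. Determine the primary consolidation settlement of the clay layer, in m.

Mid-depth of clay below the ground surface: z = 3.7 + 3.1/2 = 5.25 m.
Total vertical stress at mid-clay: σ_v = 19.4×3.7 + 16.6×1.55 = 97.51 kPa.
Pore pressure: u = 9.81×(5.25 − 0.78) = 43.851 kPa.
Initial effective stress: σ'_0 = σ_v − u = 97.51 − 43.851 = 53.659 kPa.
Stress increase at mid-clay by the 2:1 spreading method:
Δσ = qBL/((B+z)(L+z)) = 124×5.4×13/((5.4+5.25)(13+5.25)) = 44.786 kPa
Final effective stress: σ'_f = 53.659 + 44.786 = 98.445 kPa.
σ'_f = 98.445 ≤ σ'_p = 159 kPa, so the clay remains overconsolidated and only the recompression index applies:
S_c = C_r·H/(1+e₀)·log₁₀(σ'_f/σ'_0) = 0.082×3.1/1.7×log₁₀(98.445/53.659)
    = 0.14953 × 0.26355 = 0.03941 m

S_c ≈ 0.0394 m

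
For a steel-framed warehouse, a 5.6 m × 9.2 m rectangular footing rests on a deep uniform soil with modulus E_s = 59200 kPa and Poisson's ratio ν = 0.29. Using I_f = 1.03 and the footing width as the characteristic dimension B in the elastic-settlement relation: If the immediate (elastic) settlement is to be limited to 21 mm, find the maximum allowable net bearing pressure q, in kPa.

q ≈ 235 kPa

S_e = q·B·(1−ν²)/E_s · I_f  ⇒  q = S_e·E_s / (B·(1−ν²)·I_f).
q = 0.021 × 59200 / (5.6 × 0.9159 × 1.03) = 235.3 kPa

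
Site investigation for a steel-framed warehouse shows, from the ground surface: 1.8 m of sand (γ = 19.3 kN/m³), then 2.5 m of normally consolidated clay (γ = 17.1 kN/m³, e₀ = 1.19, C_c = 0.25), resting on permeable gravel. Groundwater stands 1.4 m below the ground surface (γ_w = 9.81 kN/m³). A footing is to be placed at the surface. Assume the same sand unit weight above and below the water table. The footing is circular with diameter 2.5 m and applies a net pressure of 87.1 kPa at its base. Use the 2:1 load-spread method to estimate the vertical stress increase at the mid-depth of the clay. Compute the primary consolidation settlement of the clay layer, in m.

Mid-depth of clay below the ground surface: z = 1.8 + 2.5/2 = 3.05 m.
Total vertical stress at mid-clay: σ_v = 19.3×1.8 + 17.1×1.25 = 56.115 kPa.
Pore pressure: u = 9.81×(3.05 − 1.4) = 16.186 kPa.
Initial effective stress: σ'_0 = σ_v − u = 56.115 − 16.186 = 39.929 kPa.
Stress increase at mid-clay by the 2:1 spreading method:
Δσ ≈ qD²/(D+z)² = 87.1×2.5²/(2.5+3.05)² = 17.673 kPa
Final effective stress: σ'_f = σ'_0 + Δσ = 39.929 + 17.673 = 57.602 kPa.
Normally consolidated clay, so the full stress increment lies on the virgin compression line:
S_c = C_c·H/(1+e₀)·log₁₀(σ'_f/σ'_0) = 0.25×2.5/(1+1.19)×log₁₀(57.602/39.929)
    = 0.28539 × 0.15915 = 0.04542 m

S_c ≈ 0.0454 m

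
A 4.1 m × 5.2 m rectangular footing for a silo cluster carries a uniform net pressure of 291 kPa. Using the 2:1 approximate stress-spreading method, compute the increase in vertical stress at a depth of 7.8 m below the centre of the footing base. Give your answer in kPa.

Δσ_z ≈ 40.1 kPa

By the 2:1 method the load spreads at 1 horizontal : 2 vertical, so at depth z the loaded area has grown by z in each plan dimension:
Δσ = qBL/((B+z)(L+z)) = 291×4.1×5.2/((4.1+7.8)(5.2+7.8)) = 40.104 kPa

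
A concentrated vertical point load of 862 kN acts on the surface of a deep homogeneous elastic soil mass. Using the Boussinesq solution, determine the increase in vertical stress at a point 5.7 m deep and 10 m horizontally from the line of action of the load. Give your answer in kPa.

Boussinesq vertical stress below a point load on an elastic half-space:
Δσ_z = 3P/(2πz²) · [1 + (r/z)²]^(−5/2)
r/z = 10/5.7 = 1.7544; [1+(r/z)²]^(−5/2) = 0.029779.
Δσ_z = 3×862/(2π×5.7²) × 0.029779 = 12.668 × 0.029779 = 0.3772 kPa

Δσ_z ≈ 0.377 kPa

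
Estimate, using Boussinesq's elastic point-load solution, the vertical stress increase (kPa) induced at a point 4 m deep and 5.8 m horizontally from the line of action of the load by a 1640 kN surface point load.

Boussinesq vertical stress below a point load on an elastic half-space:
Δσ_z = 3P/(2πz²) · [1 + (r/z)²]^(−5/2)
r/z = 5.8/4 = 1.45; [1+(r/z)²]^(−5/2) = 0.058982.
Δσ_z = 3×1640/(2π×4²) × 0.058982 = 48.94 × 0.058982 = 2.887 kPa

Δσ_z ≈ 2.89 kPa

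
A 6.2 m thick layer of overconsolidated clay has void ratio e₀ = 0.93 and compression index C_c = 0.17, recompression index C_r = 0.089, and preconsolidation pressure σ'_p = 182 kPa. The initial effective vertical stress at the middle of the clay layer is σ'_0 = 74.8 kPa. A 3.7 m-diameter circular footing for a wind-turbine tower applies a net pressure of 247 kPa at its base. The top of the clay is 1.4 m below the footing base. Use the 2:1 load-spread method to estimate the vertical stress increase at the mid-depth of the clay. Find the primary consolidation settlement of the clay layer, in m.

Mid-depth of clay below the footing base: z = 1.4 + 6.2/2 = 4.5 m.
Stress increase at mid-clay by the 2:1 spreading method:
Δσ ≈ qD²/(D+z)² = 247×3.7²/(3.7+4.5)² = 50.289 kPa
Final effective stress: σ'_f = 74.8 + 50.289 = 125.09 kPa.
σ'_f = 125.09 ≤ σ'_p = 182 kPa, so the clay remains overconsolidated and only the recompression index applies:
S_c = C_r·H/(1+e₀)·log₁₀(σ'_f/σ'_0) = 0.089×6.2/1.93×log₁₀(125.09/74.8)
    = 0.2859 × 0.22332 = 0.06385 m

S_c ≈ 0.0638 m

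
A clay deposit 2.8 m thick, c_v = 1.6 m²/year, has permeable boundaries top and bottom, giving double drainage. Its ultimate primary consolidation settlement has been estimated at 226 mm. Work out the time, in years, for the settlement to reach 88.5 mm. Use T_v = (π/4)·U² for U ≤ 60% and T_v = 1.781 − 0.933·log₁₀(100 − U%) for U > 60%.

t ≈ 0.148 years

Drainage path length: H_d = H/2 = 1.4 m (double drainage).
U = S(t)/S_ult = 88.5/226 = 0.3916.
U ≤ 60%: T_v = (π/4)·U² = (π/4)×0.39159² = 0.12044.
t = T_v·H_d²/c_v = 0.12044×1.4²/1.6 = 0.1475 years.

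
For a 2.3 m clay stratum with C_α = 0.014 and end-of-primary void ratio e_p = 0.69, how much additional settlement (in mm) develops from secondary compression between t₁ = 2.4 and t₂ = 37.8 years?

S_s ≈ 22.8 mm

Secondary compression: S_s = C_α·H/(1+e_p)·log₁₀(t₂/t₁)
S_s = 0.014×2.3/(1+0.69)×log₁₀(37.8/2.4)
    = 0.01905 × 1.197 = 0.02281 m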